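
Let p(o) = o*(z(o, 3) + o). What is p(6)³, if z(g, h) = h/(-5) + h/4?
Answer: 50243409/1000 ≈ 50243.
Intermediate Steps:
z(g, h) = h/20 (z(g, h) = h*(-⅕) + h*(¼) = -h/5 + h/4 = h/20)
p(o) = o*(3/20 + o) (p(o) = o*((1/20)*3 + o) = o*(3/20 + o))
p(6)³ = ((1/20)*6*(3 + 20*6))³ = ((1/20)*6*(3 + 120))³ = ((1/20)*6*123)³ = (369/10)³ = 50243409/1000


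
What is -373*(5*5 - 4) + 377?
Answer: -7456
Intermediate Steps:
-373*(5*5 - 4) + 377 = -373*(25 - 4) + 377 = -373*21 + 377 = -7833 + 377 = -7456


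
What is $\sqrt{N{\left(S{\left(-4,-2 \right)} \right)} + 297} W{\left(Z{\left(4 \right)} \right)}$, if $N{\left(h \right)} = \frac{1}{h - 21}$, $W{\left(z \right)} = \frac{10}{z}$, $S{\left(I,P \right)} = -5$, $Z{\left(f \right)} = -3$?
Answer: $- \frac{5 \sqrt{200746}}{39} \approx -57.442$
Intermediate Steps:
$N{\left(h \right)} = \frac{1}{-21 + h}$
$\sqrt{N{\left(S{\left(-4,-2 \right)} \right)} + 297} W{\left(Z{\left(4 \right)} \right)} = \sqrt{\frac{1}{-21 - 5} + 297} \frac{10}{-3} = \sqrt{\frac{1}{-26} + 297} \cdot 10 \left(- \frac{1}{3}\right) = \sqrt{- \frac{1}{26} + 297} \left(- \frac{10}{3}\right) = \sqrt{\frac{7721}{26}} \left(- \frac{10}{3}\right) = \frac{\sqrt{200746}}{26} \left(- \frac{10}{3}\right) = - \frac{5 \sqrt{200746}}{39}$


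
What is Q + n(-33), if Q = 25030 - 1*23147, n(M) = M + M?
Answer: 1817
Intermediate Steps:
n(M) = 2*M
Q = 1883 (Q = 25030 - 23147 = 1883)
Q + n(-33) = 1883 + 2*(-33) = 1883 - 66 = 1817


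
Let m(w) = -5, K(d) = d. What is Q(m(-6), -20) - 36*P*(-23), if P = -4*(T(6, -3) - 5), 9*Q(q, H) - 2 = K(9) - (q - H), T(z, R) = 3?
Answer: 59612/9 ≈ 6623.6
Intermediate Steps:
Q(q, H) = 11/9 - q/9 + H/9 (Q(q, H) = 2/9 + (9 - (q - H))/9 = 2/9 + (9 + (H - q))/9 = 2/9 + (9 + H - q)/9 = 2/9 + (1 - q/9 + H/9) = 11/9 - q/9 + H/9)
P = 8 (P = -4*(3 - 5) = -4*(-2) = 8)
Q(m(-6), -20) - 36*P*(-23) = (11/9 - ⅑*(-5) + (⅑)*(-20)) - 36*8*(-23) = (11/9 + 5/9 - 20/9) - 288*(-23) = -4/9 - 1*(-6624) = -4/9 + 6624 = 59612/9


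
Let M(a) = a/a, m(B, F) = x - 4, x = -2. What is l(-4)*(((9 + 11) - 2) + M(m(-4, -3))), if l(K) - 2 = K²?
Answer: 342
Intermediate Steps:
l(K) = 2 + K²
m(B, F) = -6 (m(B, F) = -2 - 4 = -6)
M(a) = 1
l(-4)*(((9 + 11) - 2) + M(m(-4, -3))) = (2 + (-4)²)*(((9 + 11) - 2) + 1) = (2 + 16)*((20 - 2) + 1) = 18*(18 + 1) = 18*19 = 342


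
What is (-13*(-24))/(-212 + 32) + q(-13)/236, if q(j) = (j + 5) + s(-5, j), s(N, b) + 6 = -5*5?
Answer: -6721/3540 ≈ -1.8986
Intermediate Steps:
s(N, b) = -31 (s(N, b) = -6 - 5*5 = -6 - 25 = -31)
q(j) = -26 + j (q(j) = (j + 5) - 31 = (5 + j) - 31 = -26 + j)
(-13*(-24))/(-212 + 32) + q(-13)/236 = (-13*(-24))/(-212 + 32) + (-26 - 13)/236 = 312/(-180) - 39*1/236 = 312*(-1/180) - 39/236 = -26/15 - 39/236 = -6721/3540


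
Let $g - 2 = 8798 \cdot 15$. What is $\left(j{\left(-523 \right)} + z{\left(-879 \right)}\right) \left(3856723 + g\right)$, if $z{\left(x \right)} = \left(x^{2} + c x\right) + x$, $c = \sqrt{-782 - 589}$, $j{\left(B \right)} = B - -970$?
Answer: $3080106177255 - 3506062905 i \sqrt{1371} \approx 3.0801 \cdot 10^{12} - 1.2982 \cdot 10^{11} i$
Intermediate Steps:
$j{\left(B \right)} = 970 + B$ ($j{\left(B \right)} = B + 970 = 970 + B$)
$c = i \sqrt{1371}$ ($c = \sqrt{-1371} = i \sqrt{1371} \approx 37.027 i$)
$z{\left(x \right)} = x + x^{2} + i x \sqrt{1371}$ ($z{\left(x \right)} = \left(x^{2} + i \sqrt{1371} x\right) + x = \left(x^{2} + i x \sqrt{1371}\right) + x = x + x^{2} + i x \sqrt{1371}$)
$g = 131972$ ($g = 2 + 8798 \cdot 15 = 2 + 131970 = 131972$)
$\left(j{\left(-523 \right)} + z{\left(-879 \right)}\right) \left(3856723 + g\right) = \left(\left(970 - 523\right) - 879 \left(1 - 879 + i \sqrt{1371}\right)\right) \left(3856723 + 131972\right) = \left(447 - 879 \left(-878 + i \sqrt{1371}\right)\right) 3988695 = \left(447 + \left(771762 - 879 i \sqrt{1371}\right)\right) 3988695 = \left(772209 - 879 i \sqrt{1371}\right) 3988695 = 3080106177255 - 3506062905 i \sqrt{1371}$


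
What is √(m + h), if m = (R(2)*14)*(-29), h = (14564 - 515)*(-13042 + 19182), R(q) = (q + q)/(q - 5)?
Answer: 2*√194088153/3 ≈ 9287.7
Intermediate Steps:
R(q) = 2*q/(-5 + q) (R(q) = (2*q)/(-5 + q) = 2*q/(-5 + q))
h = 86260860 (h = 14049*6140 = 86260860)
m = 1624/3 (m = ((2*2/(-5 + 2))*14)*(-29) = ((2*2/(-3))*14)*(-29) = ((2*2*(-⅓))*14)*(-29) = -4/3*14*(-29) = -56/3*(-29) = 1624/3 ≈ 541.33)
√(m + h) = √(1624/3 + 86260860) = √(258784204/3) = 2*√194088153/3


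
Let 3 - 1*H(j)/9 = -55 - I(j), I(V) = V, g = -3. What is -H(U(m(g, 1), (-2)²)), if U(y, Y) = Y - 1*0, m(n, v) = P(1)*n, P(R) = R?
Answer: -558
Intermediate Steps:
m(n, v) = n (m(n, v) = 1*n = n)
U(y, Y) = Y (U(y, Y) = Y + 0 = Y)
H(j) = 522 + 9*j (H(j) = 27 - 9*(-55 - j) = 27 + (495 + 9*j) = 522 + 9*j)
-H(U(m(g, 1), (-2)²)) = -(522 + 9*(-2)²) = -(522 + 9*4) = -(522 + 36) = -1*558 = -558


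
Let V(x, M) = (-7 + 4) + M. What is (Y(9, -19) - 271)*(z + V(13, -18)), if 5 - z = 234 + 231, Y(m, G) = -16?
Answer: 138047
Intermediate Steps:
V(x, M) = -3 + M
z = -460 (z = 5 - (234 + 231) = 5 - 1*465 = 5 - 465 = -460)
(Y(9, -19) - 271)*(z + V(13, -18)) = (-16 - 271)*(-460 + (-3 - 18)) = -287*(-460 - 21) = -287*(-481) = 138047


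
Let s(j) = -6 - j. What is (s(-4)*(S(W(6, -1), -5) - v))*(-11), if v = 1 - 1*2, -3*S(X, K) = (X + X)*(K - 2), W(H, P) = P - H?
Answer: -2090/3 ≈ -696.67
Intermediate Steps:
S(X, K) = -2*X*(-2 + K)/3 (S(X, K) = -(X + X)*(K - 2)/3 = -2*X*(-2 + K)/3)
v = -1 (v = 1 - 2 = -1)
(s(-4)*(S(W(6, -1), -5) - v))*(-11) = ((-6 - 1*(-4))*(2*(-1 - 1*6)*(2 - 1*(-5))/3 - 1*(-1)))*(-11) = ((-6 + 4)*(2*(-1 - 6)*(2 + 5)/3 + 1))*(-11) = -2*((⅔)*(-7)*7 + 1)*(-11) = -2*(-98/3 + 1)*(-11) = -2*(-95/3)*(-11) = (190/3)*(-11) = -2090/3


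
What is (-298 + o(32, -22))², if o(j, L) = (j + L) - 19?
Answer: 94249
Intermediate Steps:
o(j, L) = -19 + L + j (o(j, L) = (L + j) - 19 = -19 + L + j)
(-298 + o(32, -22))² = (-298 + (-19 - 22 + 32))² = (-298 - 9)² = (-307)² = 94249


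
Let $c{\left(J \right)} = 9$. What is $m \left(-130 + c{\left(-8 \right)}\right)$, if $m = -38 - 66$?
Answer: $12584$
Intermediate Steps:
$m = -104$ ($m = -38 - 66 = -104$)
$m \left(-130 + c{\left(-8 \right)}\right) = - 104 \left(-130 + 9\right) = \left(-104\right) \left(-121\right) = 12584$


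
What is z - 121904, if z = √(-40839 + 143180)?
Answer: -121904 + √102341 ≈ -1.2158e+5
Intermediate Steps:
z = √102341 ≈ 319.91
z - 121904 = √102341 - 121904 = -121904 + √102341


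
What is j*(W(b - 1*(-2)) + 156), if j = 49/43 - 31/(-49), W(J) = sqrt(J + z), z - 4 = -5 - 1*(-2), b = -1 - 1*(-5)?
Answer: 582504/2107 + 3734*sqrt(7)/2107 ≈ 281.15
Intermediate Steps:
b = 4 (b = -1 + 5 = 4)
z = 1 (z = 4 + (-5 - 1*(-2)) = 4 + (-5 + 2) = 4 - 3 = 1)
W(J) = sqrt(1 + J) (W(J) = sqrt(J + 1) = sqrt(1 + J))
j = 3734/2107 (j = 49*(1/43) - 31*(-1/49) = 49/43 + 31/49 = 3734/2107 ≈ 1.7722)
j*(W(b - 1*(-2)) + 156) = 3734*(sqrt(1 + (4 - 1*(-2))) + 156)/2107 = 3734*(sqrt(1 + (4 + 2)) + 156)/2107 = 3734*(sqrt(1 + 6) + 156)/2107 = 3734*(sqrt(7) + 156)/2107 = 3734*(156 + sqrt(7))/2107 = 582504/2107 + 3734*sqrt(7)/2107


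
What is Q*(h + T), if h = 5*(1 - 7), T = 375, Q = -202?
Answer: -69690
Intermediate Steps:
h = -30 (h = 5*(-6) = -30)
Q*(h + T) = -202*(-30 + 375) = -202*345 = -69690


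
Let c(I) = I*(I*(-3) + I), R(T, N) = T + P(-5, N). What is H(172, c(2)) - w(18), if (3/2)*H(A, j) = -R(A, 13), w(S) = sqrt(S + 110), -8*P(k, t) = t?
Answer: -1363/12 - 8*sqrt(2) ≈ -124.90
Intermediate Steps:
P(k, t) = -t/8
w(S) = sqrt(110 + S)
R(T, N) = T - N/8
c(I) = -2*I**2 (c(I) = I*(-3*I + I) = I*(-2*I) = -2*I**2)
H(A, j) = 13/12 - 2*A/3 (H(A, j) = 2*(-(A - 1/8*13))/3 = 2*(-(A - 13/8))/3 = 2*(-(-13/8 + A))/3 = 2*(13/8 - A)/3 = 13/12 - 2*A/3)
H(172, c(2)) - w(18) = (13/12 - 2/3*172) - sqrt(110 + 18) = (13/12 - 344/3) - sqrt(128) = -1363/12 - 8*sqrt(2)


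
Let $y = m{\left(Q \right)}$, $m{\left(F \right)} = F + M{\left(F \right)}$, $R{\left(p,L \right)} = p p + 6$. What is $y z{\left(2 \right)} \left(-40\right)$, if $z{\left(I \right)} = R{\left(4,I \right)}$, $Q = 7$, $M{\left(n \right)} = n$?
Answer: $-12320$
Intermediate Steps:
$R{\left(p,L \right)} = 6 + p^{2}$ ($R{\left(p,L \right)} = p^{2} + 6 = 6 + p^{2}$)
$z{\left(I \right)} = 22$ ($z{\left(I \right)} = 6 + 4^{2} = 6 + 16 = 22$)
$m{\left(F \right)} = 2 F$ ($m{\left(F \right)} = F + F = 2 F$)
$y = 14$ ($y = 2 \cdot 7 = 14$)
$y z{\left(2 \right)} \left(-40\right) = 14 \cdot 22 \left(-40\right) = 308 \left(-40\right) = -12320$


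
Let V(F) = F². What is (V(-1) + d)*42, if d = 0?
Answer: 42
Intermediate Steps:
(V(-1) + d)*42 = ((-1)² + 0)*42 = (1 + 0)*42 = 1*42 = 42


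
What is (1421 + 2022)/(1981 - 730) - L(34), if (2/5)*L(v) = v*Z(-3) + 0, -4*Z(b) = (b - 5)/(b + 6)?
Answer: -67447/1251 ≈ -53.914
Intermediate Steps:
Z(b) = -(-5 + b)/(4*(6 + b)) (Z(b) = -(b - 5)/(4*(b + 6)) = -(-5 + b)/(4*(6 + b)))
L(v) = 5*v/3 (L(v) = 5*(v*((5 - 1*(-3))/(4*(6 - 3))) + 0)/2 = 5*(v*((¼)*(5 + 3)/3) + 0)/2 = 5*(v*((¼)*(⅓)*8) + 0)/2 = 5*(v*(⅔) + 0)/2 = 5*(2*v/3 + 0)/2 = 5*(2*v/3)/2 = 5*v/3)
(1421 + 2022)/(1981 - 730) - L(34) = (1421 + 2022)/(1981 - 730) - 5*34/3 = 3443/1251 - 1*170/3 = 3443*(1/1251) - 170/3 = 3443/1251 - 170/3 = -67447/1251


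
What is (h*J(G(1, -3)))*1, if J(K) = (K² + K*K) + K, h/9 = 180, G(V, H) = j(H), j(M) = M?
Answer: 24300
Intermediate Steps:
G(V, H) = H
h = 1620 (h = 9*180 = 1620)
J(K) = K + 2*K² (J(K) = (K² + K²) + K = 2*K² + K = K + 2*K²)
(h*J(G(1, -3)))*1 = (1620*(-3*(1 + 2*(-3))))*1 = (1620*(-3*(1 - 6)))*1 = (1620*(-3*(-5)))*1 = (1620*15)*1 = 24300*1 = 24300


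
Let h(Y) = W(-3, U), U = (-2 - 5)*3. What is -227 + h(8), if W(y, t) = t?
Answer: -248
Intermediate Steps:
U = -21 (U = -7*3 = -21)
h(Y) = -21
-227 + h(8) = -227 - 21 = -248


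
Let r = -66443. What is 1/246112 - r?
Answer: 16352419617/246112 ≈ 66443.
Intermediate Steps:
1/246112 - r = 1/246112 - 1*(-66443) = 1/246112 + 66443 = 16352419617/246112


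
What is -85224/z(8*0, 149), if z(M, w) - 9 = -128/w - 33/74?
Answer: -939679824/84845 ≈ -11075.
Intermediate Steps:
z(M, w) = 633/74 - 128/w (z(M, w) = 9 + (-128/w - 33/74) = 9 + (-33/74 - 128/w) = 633/74 - 128/w)
-85224/z(8*0, 149) = -85224/(633/74 - 128/149) = -85224/84845/11026 = -85224*11026/84845 = -939679824/84845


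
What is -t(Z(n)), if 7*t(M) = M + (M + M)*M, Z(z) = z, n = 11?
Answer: -253/7 ≈ -36.143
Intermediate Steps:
t(M) = M/7 + 2*M²/7 (t(M) = (M + (M + M)*M)/7 = (M + (2*M)*M)/7 = (M + 2*M²)/7 = M/7 + 2*M²/7)
-t(Z(n)) = -11*(1 + 2*11)/7 = -11*(1 + 22)/7 = -11*23/7 = -1*253/7 = -253/7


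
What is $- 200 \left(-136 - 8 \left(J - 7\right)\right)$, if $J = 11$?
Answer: $33600$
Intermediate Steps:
$- 200 \left(-136 - 8 \left(J - 7\right)\right) = - 200 \left(-136 - 8 \left(11 - 7\right)\right) = - 200 \left(-136 - 32\right) = \left(-200\right) \left(-168\right) = 33600$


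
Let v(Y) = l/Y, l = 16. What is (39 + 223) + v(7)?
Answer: 1850/7 ≈ 264.29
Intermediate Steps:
v(Y) = 16/Y
(39 + 223) + v(7) = (39 + 223) + 16/7 = 262 + 16*(1/7) = 262 + 16/7 = 1850/7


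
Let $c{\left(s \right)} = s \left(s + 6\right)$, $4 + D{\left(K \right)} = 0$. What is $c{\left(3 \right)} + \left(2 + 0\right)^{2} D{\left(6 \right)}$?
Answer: $11$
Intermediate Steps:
$D{\left(K \right)} = -4$ ($D{\left(K \right)} = -4 + 0 = -4$)
$c{\left(s \right)} = s \left(6 + s\right)$
$c{\left(3 \right)} + \left(2 + 0\right)^{2} D{\left(6 \right)} = 3 \left(6 + 3\right) + \left(2 + 0\right)^{2} \left(-4\right) = 3 \cdot 9 + 2^{2} \left(-4\right) = 27 + 4 \left(-4\right) = 27 - 16 = 11$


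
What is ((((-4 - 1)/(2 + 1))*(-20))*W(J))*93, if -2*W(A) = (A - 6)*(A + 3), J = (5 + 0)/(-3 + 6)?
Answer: 282100/9 ≈ 31344.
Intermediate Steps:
J = 5/3 ≈ 1.6667
W(A) = -(-6 + A)*(3 + A)/2 (W(A) = -(A - 6)*(A + 3)/2 = -(-6 + A)*(3 + A)/2)
((((-4 - 1)/(2 + 1))*(-20))*W(J))*93 = ((((-4 - 1)/(2 + 1))*(-20))*(9 - (5/3)²/2 + (3/2)*(5/3)))*93 = ((-5/3*(-20))*(9 - ½*25/9 + 5/2))*93 = ((-5*⅓*(-20))*(9 - 25/18 + 5/2))*93 = (-5/3*(-20)*(91/9))*93 = ((100/3)*(91/9))*93 = (9100/27)*93 = 282100/9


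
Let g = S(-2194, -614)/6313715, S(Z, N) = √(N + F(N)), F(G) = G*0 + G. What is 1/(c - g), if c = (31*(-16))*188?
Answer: -929286188423757200/86654078498138511385907 + 6313715*I*√307/173308156996277022771814 ≈ -1.0724e-5 + 6.3832e-16*I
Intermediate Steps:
F(G) = G (F(G) = 0 + G = G)
S(Z, N) = √2*√N (S(Z, N) = √(N + N) = √(2*N) = √2*√N)
c = -93248 (c = -496*188 = -93248)
g = 2*I*√307/6313715 (g = (√2*√(-614))/6313715 = (√2*(I*√614))*(1/6313715) = (2*I*√307)*(1/6313715) = 2*I*√307/6313715 ≈ 5.5503e-6*I)
1/(c - g) = 1/(-93248 - 2*I*√307/6313715)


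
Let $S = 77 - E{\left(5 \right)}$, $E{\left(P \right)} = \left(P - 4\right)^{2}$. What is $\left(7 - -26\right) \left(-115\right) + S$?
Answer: $-3719$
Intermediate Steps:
$E{\left(P \right)} = \left(-4 + P\right)^{2}$
$S = 76$ ($S = 77 - \left(-4 + 5\right)^{2} = 77 - 1^{2} = 77 - 1 = 76$)
$\left(7 - -26\right) \left(-115\right) + S = \left(7 - -26\right) \left(-115\right) + 76 = \left(7 + 26\right) \left(-115\right) + 76 = 33 \left(-115\right) + 76 = -3795 + 76 = -3719$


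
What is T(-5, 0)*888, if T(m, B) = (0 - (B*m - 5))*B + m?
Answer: -4440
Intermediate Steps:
T(m, B) = m + B*(5 - B*m) (T(m, B) = (0 - (-5 + B*m))*B + m = (0 + (5 - B*m))*B + m = (5 - B*m)*B + m = B*(5 - B*m) + m = m + B*(5 - B*m))
T(-5, 0)*888 = (-5 + 5*0 - 1*(-5)*0²)*888 = (-5 + 0 - 1*(-5)*0)*888 = (-5 + 0 + 0)*888 = -5*888 = -4440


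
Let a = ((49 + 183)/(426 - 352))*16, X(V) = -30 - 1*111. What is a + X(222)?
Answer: -3361/37 ≈ -90.838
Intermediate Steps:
X(V) = -141 (X(V) = -30 - 111 = -141)
a = 1856/37 (a = (232/74)*16 = (232*(1/74))*16 = (116/37)*16 = 1856/37 ≈ 50.162)
a + X(222) = 1856/37 - 141 = -3361/37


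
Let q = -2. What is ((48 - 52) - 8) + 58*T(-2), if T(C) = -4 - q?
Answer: -128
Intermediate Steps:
T(C) = -2 (T(C) = -4 - 1*(-2) = -4 + 2 = -2)
((48 - 52) - 8) + 58*T(-2) = ((48 - 52) - 8) + 58*(-2) = (-4 - 8) - 116 = -12 - 116 = -128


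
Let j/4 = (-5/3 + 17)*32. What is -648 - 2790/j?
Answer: -1911897/2944 ≈ -649.42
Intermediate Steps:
j = 5888/3 (j = 4*((-5/3 + 17)*32) = 4*((46/3)*32) = 4*(1472/3) = 5888/3 ≈ 1962.7)
-648 - 2790/j = -648 - 2790/5888/3 = -648 - 2790*3/5888 = -648 - 4185/2944 = -1911897/2944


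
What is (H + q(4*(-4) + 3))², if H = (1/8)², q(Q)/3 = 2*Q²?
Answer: 4211620609/4096 ≈ 1.0282e+6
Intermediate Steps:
q(Q) = 6*Q² (q(Q) = 3*(2*Q²) = 6*Q²)
H = 1/64 (H = (⅛)² = 1/64 ≈ 0.015625)
(H + q(4*(-4) + 3))² = (1/64 + 6*(4*(-4) + 3)²)² = (1/64 + 6*(-16 + 3)²)² = (1/64 + 6*(-13)²)² = (1/64 + 6*169)² = (1/64 + 1014)² = (64897/64)² = 4211620609/4096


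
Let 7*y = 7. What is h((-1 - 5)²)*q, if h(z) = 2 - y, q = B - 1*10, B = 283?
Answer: 273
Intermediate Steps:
y = 1 (y = (⅐)*7 = 1)
q = 273 (q = 283 - 1*10 = 283 - 10 = 273)
h(z) = 1 (h(z) = 2 - 1*1 = 2 - 1 = 1)
h((-1 - 5)²)*q = 1*273 = 273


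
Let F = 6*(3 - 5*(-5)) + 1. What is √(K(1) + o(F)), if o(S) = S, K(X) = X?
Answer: √170 ≈ 13.038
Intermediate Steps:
F = 169 (F = 6*(3 + 25) + 1 = 6*28 + 1 = 168 + 1 = 169)
√(K(1) + o(F)) = √(1 + 169) = √170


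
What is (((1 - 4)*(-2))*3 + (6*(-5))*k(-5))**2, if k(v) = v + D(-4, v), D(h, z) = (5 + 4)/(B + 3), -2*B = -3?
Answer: 11664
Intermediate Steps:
B = 3/2 (B = -1/2*(-3) = 3/2 ≈ 1.5000)
D(h, z) = 2 (D(h, z) = (5 + 4)/(3/2 + 3) = 9/(9/2) = 9*(2/9) = 2)
k(v) = 2 + v (k(v) = v + 2 = 2 + v)
(((1 - 4)*(-2))*3 + (6*(-5))*k(-5))**2 = (((1 - 4)*(-2))*3 + (6*(-5))*(2 - 5))**2 = (-3*(-2)*3 - 30*(-3))**2 = (6*3 + 90)**2 = (18 + 90)**2 = 108**2 = 11664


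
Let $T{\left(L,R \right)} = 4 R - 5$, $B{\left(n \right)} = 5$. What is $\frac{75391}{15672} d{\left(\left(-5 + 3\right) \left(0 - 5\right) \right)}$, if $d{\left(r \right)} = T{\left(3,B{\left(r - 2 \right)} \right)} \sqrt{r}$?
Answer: $\frac{376955 \sqrt{10}}{5224} \approx 228.18$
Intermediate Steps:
$T{\left(L,R \right)} = -5 + 4 R$
$d{\left(r \right)} = 15 \sqrt{r}$ ($d{\left(r \right)} = \left(-5 + 4 \cdot 5\right) \sqrt{r} = \left(-5 + 20\right) \sqrt{r} = 15 \sqrt{r}$)
$\frac{75391}{15672} d{\left(\left(-5 + 3\right) \left(0 - 5\right) \right)} = \frac{75391}{15672} \cdot 15 \sqrt{\left(-5 + 3\right) \left(0 - 5\right)} = 75391 \cdot \frac{1}{15672} \cdot 15 \sqrt{\left(-2\right) \left(-5\right)} = \frac{75391 \cdot 15 \sqrt{10}}{15672} = \frac{376955 \sqrt{10}}{5224}$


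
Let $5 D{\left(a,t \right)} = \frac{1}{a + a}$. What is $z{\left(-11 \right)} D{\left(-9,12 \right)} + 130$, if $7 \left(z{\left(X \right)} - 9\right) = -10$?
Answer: $\frac{81847}{630} \approx 129.92$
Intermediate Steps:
$D{\left(a,t \right)} = \frac{1}{10 a}$ ($D{\left(a,t \right)} = \frac{1}{5 \left(a + a\right)} = \frac{1}{5 \cdot 2 a} = \frac{\frac{1}{2} \frac{1}{a}}{5} = \frac{1}{10 a}$)
$z{\left(X \right)} = \frac{53}{7}$ ($z{\left(X \right)} = 9 + \frac{1}{7} \left(-10\right) = 9 - \frac{10}{7} = \frac{53}{7}$)
$z{\left(-11 \right)} D{\left(-9,12 \right)} + 130 = \frac{53 \frac{1}{10 \left(-9\right)}}{7} + 130 = \frac{53 \cdot \frac{1}{10} \left(- \frac{1}{9}\right)}{7} + 130 = \frac{53}{7} \left(- \frac{1}{90}\right) + 130 = - \frac{53}{630} + 130 = \frac{81847}{630}$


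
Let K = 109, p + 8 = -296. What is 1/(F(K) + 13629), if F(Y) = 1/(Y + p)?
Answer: 195/2657654 ≈ 7.3373e-5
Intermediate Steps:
p = -304 (p = -8 - 296 = -304)
F(Y) = 1/(-304 + Y) (F(Y) = 1/(Y - 304) = 1/(-304 + Y))
1/(F(K) + 13629) = 1/(1/(-304 + 109) + 13629) = 1/(1/(-195) + 13629) = 1/(-1/195 + 13629) = 1/(2657654/195) = 195/2657654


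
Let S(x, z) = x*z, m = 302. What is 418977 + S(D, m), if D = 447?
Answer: 553971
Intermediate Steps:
418977 + S(D, m) = 418977 + 447*302 = 418977 + 134994 = 553971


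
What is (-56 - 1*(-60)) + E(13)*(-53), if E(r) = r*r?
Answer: -8953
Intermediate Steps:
E(r) = r²
(-56 - 1*(-60)) + E(13)*(-53) = (-56 - 1*(-60)) + 13²*(-53) = (-56 + 60) + 169*(-53) = 4 - 8957 = -8953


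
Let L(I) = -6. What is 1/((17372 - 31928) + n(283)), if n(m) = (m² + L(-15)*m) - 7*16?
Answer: 1/63723 ≈ 1.5693e-5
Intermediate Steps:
n(m) = -112 + m² - 6*m (n(m) = (m² - 6*m) - 7*16 = (m² - 6*m) - 112 = -112 + m² - 6*m)
1/((17372 - 31928) + n(283)) = 1/((17372 - 31928) + (-112 + 283² - 6*283)) = 1/(-14556 + (-112 + 80089 - 1698)) = 1/(-14556 + 78279) = 1/63723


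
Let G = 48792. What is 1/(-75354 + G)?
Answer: -1/26562 ≈ -3.7648e-5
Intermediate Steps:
1/(-75354 + G) = 1/(-75354 + 48792) = 1/(-26562) = -1/26562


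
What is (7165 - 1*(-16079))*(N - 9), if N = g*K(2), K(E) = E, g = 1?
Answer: -162708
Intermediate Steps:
N = 2 (N = 1*2 = 2)
(7165 - 1*(-16079))*(N - 9) = (7165 - 1*(-16079))*(2 - 9) = (7165 + 16079)*(-7) = 23244*(-7) = -162708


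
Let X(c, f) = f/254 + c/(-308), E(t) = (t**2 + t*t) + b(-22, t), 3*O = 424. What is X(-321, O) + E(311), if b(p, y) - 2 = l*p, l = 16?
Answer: 22659147613/117348 ≈ 1.9309e+5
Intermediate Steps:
O = 424/3 (O = (1/3)*424 = 424/3 ≈ 141.33)
b(p, y) = 2 + 16*p
E(t) = -350 + 2*t**2 (E(t) = (t**2 + t*t) + (2 + 16*(-22)) = (t**2 + t**2) + (2 - 352) = 2*t**2 - 350 = -350 + 2*t**2)
X(c, f) = -c/308 + f/254 (X(c, f) = f*(1/254) + c*(-1/308) = f/254 - c/308 = -c/308 + f/254)
X(-321, O) + E(311) = (-1/308*(-321) + (1/254)*(424/3)) + (-350 + 2*311**2) = (321/308 + 212/381) + (-350 + 2*96721) = 187597/117348 + (-350 + 193442) = 187597/117348 + 193092 = 22659147613/117348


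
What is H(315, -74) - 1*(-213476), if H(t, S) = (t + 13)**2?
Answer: 321060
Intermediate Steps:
H(t, S) = (13 + t)**2
H(315, -74) - 1*(-213476) = (13 + 315)**2 - 1*(-213476) = 328**2 + 213476 = 107584 + 213476 = 321060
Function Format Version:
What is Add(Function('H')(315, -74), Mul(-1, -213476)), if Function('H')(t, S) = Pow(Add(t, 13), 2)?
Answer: 321060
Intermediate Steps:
Function('H')(t, S) = Pow(Add(13, t), 2)
Add(Function('H')(315, -74), Mul(-1, -213476)) = Add(Pow(Add(13, 315), 2), Mul(-1, -213476)) = Add(Pow(328, 2), 213476) = Add(107584, 213476) = 321060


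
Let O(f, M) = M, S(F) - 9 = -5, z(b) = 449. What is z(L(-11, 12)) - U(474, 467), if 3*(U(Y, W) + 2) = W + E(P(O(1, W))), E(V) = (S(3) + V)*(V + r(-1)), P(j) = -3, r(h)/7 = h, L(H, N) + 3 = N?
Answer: 896/3 ≈ 298.67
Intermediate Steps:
L(H, N) = -3 + N
S(F) = 4 (S(F) = 9 - 5 = 4)
r(h) = 7*h
E(V) = (-7 + V)*(4 + V) (E(V) = (4 + V)*(V + 7*(-1)) = (4 + V)*(V - 7) = (4 + V)*(-7 + V) = (-7 + V)*(4 + V))
U(Y, W) = -16/3 + W/3 (U(Y, W) = -2 + (W + (-28 + (-3)**2 - 3*(-3)))/3 = -2 + (W + (-28 + 9 + 9))/3 = -2 + (W - 10)/3 = -2 + (-10 + W)/3 = -2 + (-10/3 + W/3) = -16/3 + W/3)
z(L(-11, 12)) - U(474, 467) = 449 - (-16/3 + (1/3)*467) = 449 - (-16/3 + 467/3) = 449 - 1*451/3 = 449 - 451/3 = 896/3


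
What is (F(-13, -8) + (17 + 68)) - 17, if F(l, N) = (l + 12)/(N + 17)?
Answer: 611/9 ≈ 67.889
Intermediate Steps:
F(l, N) = (12 + l)/(17 + N)
(F(-13, -8) + (17 + 68)) - 17 = ((12 - 13)/(17 - 8) + (17 + 68)) - 17 = (-1/9 + 85) - 17 = ((⅑)*(-1) + 85) - 17 = (-⅑ + 85) - 17 = 764/9 - 17 = 611/9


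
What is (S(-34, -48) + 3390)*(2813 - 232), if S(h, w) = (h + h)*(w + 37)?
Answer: 10680178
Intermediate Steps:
S(h, w) = 2*h*(37 + w) (S(h, w) = (2*h)*(37 + w) = 2*h*(37 + w))
(S(-34, -48) + 3390)*(2813 - 232) = (2*(-34)*(37 - 48) + 3390)*(2813 - 232) = (2*(-34)*(-11) + 3390)*2581 = (748 + 3390)*2581 = 4138*2581 = 10680178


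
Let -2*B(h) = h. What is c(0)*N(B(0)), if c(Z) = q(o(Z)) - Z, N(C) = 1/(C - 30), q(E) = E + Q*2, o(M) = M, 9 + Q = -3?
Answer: ⅘ ≈ 0.80000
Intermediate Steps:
Q = -12 (Q = -9 - 3 = -12)
B(h) = -h/2
q(E) = -24 + E (q(E) = E - 12*2 = E - 24 = -24 + E)
N(C) = 1/(-30 + C)
c(Z) = -24 (c(Z) = (-24 + Z) - Z = -24)
c(0)*N(B(0)) = -24/(-30 - ½*0) = -24/(-30 + 0) = -24/(-30) = -24*(-1/30) = ⅘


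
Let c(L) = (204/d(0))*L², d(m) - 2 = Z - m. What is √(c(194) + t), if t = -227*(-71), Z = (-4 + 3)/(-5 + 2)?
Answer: √162022357/7 ≈ 1818.4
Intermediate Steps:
Z = ⅓ (Z = -1/(-3) = -1*(-⅓) = ⅓ ≈ 0.33333)
d(m) = 7/3 - m (d(m) = 2 + (⅓ - m) = 7/3 - m)
c(L) = 612*L²/7 (c(L) = (204/(7/3 - 1*0))*L² = (204/(7/3 + 0))*L² = (204/(7/3))*L² = (204*(3/7))*L² = 612*L²/7)
t = 16117
√(c(194) + t) = √((612/7)*194² + 16117) = √((612/7)*37636 + 16117) = √(23033232/7 + 16117) = √(23146051/7) = √162022357/7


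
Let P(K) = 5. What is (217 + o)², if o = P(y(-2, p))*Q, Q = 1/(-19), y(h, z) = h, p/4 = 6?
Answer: 16957924/361 ≈ 46975.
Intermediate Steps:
p = 24 (p = 4*6 = 24)
Q = -1/19 ≈ -0.052632
o = -5/19 (o = 5*(-1/19) = -5/19 ≈ -0.26316)
(217 + o)² = (217 - 5/19)² = (4118/19)² = 16957924/361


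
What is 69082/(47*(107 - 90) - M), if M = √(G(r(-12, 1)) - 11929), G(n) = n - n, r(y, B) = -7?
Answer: 27598259/325165 + 34541*I*√11929/325165 ≈ 84.875 + 11.602*I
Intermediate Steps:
G(n) = 0
M = I*√11929 (M = √(0 - 11929) = √(-11929) = I*√11929 ≈ 109.22*I)
69082/(47*(107 - 90) - M) = 69082/(47*(107 - 90) - I*√11929) = 69082/(47*17 - I*√11929) = 69082/(799 - I*√11929)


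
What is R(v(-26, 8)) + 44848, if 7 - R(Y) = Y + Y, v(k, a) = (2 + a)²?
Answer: 44655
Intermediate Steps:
R(Y) = 7 - 2*Y (R(Y) = 7 - (Y + Y) = 7 - 2*Y)
R(v(-26, 8)) + 44848 = (7 - 2*(2 + 8)²) + 44848 = (7 - 2*10²) + 44848 = (7 - 2*100) + 44848 = (7 - 200) + 44848 = -193 + 44848 = 44655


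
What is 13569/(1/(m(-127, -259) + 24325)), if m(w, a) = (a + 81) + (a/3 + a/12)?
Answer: 1304745287/4 ≈ 3.2619e+8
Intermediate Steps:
m(w, a) = 81 + 17*a/12 (m(w, a) = (81 + a) + (a*(⅓) + a*(1/12)) = (81 + a) + (a/3 + a/12) = (81 + a) + 5*a/12 = 81 + 17*a/12)
13569/(1/(m(-127, -259) + 24325)) = 13569/(1/((81 + (17/12)*(-259)) + 24325)) = 13569/(1/((81 - 4403/12) + 24325)) = 13569/(1/(-3431/12 + 24325)) = 13569/(1/(288469/12)) = 13569/(12/288469) = 13569*(288469/12) = 1304745287/4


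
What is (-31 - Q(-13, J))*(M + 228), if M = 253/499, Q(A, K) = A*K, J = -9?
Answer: -16875700/499 ≈ -33819.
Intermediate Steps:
M = 253/499 (M = 253*(1/499) = 253/499 ≈ 0.50701)
(-31 - Q(-13, J))*(M + 228) = (-31 - (-13)*(-9))*(253/499 + 228) = (-31 - 1*117)*(114025/499) = (-31 - 117)*(114025/499) = -148*114025/499 = -16875700/499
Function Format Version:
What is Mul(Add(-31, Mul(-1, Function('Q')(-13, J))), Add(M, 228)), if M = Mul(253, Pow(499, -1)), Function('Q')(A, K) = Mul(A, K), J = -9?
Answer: Rational(-16875700, 499) ≈ -33819.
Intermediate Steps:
M = Rational(253, 499) (M = Mul(253, Rational(1, 499)) = Rational(253, 499) ≈ 0.50701)
Mul(Add(-31, Mul(-1, Function('Q')(-13, J))), Add(M, 228)) = Mul(Add(-31, Mul(-1, Mul(-13, -9))), Add(Rational(253, 499), 228)) = Mul(Add(-31, Mul(-1, 117)), Rational(114025, 499)) = Mul(Add(-31, -117), Rational(114025, 499)) = Mul(-148, Rational(114025, 499)) = Rational(-16875700, 499)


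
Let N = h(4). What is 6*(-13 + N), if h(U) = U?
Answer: -54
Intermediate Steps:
N = 4
6*(-13 + N) = 6*(-13 + 4) = 6*(-9) = -54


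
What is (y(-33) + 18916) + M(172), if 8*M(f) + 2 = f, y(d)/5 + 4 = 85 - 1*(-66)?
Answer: 78689/4 ≈ 19672.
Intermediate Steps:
y(d) = 735 (y(d) = -20 + 5*(85 - 1*(-66)) = -20 + 5*(85 + 66) = -20 + 5*151 = -20 + 755 = 735)
M(f) = -¼ + f/8
(y(-33) + 18916) + M(172) = (735 + 18916) + (-¼ + (⅛)*172) = 19651 + (-¼ + 43/2) = 19651 + 85/4 = 78689/4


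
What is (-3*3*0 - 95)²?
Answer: 9025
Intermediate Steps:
(-3*3*0 - 95)² = (-9*0 - 95)² = (0 - 95)² = (-95)² = 9025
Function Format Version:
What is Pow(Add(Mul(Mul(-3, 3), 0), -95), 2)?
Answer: 9025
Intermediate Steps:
Pow(Add(Mul(Mul(-3, 3), 0), -95), 2) = Pow(Add(Mul(-9, 0), -95), 2) = Pow(Add(0, -95), 2) = Pow(-95, 2) = 9025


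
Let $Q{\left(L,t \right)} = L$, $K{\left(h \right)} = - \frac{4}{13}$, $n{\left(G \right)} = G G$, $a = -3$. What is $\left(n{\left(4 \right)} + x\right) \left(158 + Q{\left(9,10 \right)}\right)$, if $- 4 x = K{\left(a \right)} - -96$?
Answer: $- \frac{17201}{13} \approx -1323.2$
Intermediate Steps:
$n{\left(G \right)} = G^{2}$
$K{\left(h \right)} = - \frac{4}{13}$ ($K{\left(h \right)} = \left(-4\right) \frac{1}{13} = - \frac{4}{13}$)
$x = - \frac{311}{13}$ ($x = - \frac{- \frac{4}{13} - -96}{4} = - \frac{- \frac{4}{13} + 96}{4} = \left(- \frac{1}{4}\right) \frac{1244}{13} = - \frac{311}{13} \approx -23.923$)
$\left(n{\left(4 \right)} + x\right) \left(158 + Q{\left(9,10 \right)}\right) = \left(4^{2} - \frac{311}{13}\right) \left(158 + 9\right) = \left(16 - \frac{311}{13}\right) 167 = \left(- \frac{103}{13}\right) 167 = - \frac{17201}{13}$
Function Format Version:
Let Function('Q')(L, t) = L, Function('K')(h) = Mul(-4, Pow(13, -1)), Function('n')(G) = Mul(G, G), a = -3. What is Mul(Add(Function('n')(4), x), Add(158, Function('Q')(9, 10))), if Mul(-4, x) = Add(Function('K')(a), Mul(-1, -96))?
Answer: Rational(-17201, 13) ≈ -1323.2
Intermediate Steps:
Function('n')(G) = Pow(G, 2)
Function('K')(h) = Rational(-4, 13) (Function('K')(h) = Mul(-4, Rational(1, 13)) = Rational(-4, 13))
x = Rational(-311, 13) (x = Mul(Rational(-1, 4), Add(Rational(-4, 13), Mul(-1, -96))) = Mul(Rational(-1, 4), Add(Rational(-4, 13), 96)) = Mul(Rational(-1, 4), Rational(1244, 13)) = Rational(-311, 13) ≈ -23.923)
Mul(Add(Function('n')(4), x), Add(158, Function('Q')(9, 10))) = Mul(Add(Pow(4, 2), Rational(-311, 13)), Add(158, 9)) = Mul(Add(16, Rational(-311, 13)), 167) = Mul(Rational(-103, 13), 167) = Rational(-17201, 13)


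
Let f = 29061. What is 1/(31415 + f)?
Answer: 1/60476 ≈ 1.6535e-5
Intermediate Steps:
1/(31415 + f) = 1/(31415 + 29061) = 1/60476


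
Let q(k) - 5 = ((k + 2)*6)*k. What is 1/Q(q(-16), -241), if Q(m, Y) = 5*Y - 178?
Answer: -1/1383 ≈ -0.00072307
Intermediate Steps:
q(k) = 5 + k*(12 + 6*k) (q(k) = 5 + ((k + 2)*6)*k = 5 + ((2 + k)*6)*k = 5 + (12 + 6*k)*k = 5 + k*(12 + 6*k))
Q(m, Y) = -178 + 5*Y
1/Q(q(-16), -241) = 1/(-178 + 5*(-241)) = 1/(-178 - 1205) = 1/(-1383) = -1/1383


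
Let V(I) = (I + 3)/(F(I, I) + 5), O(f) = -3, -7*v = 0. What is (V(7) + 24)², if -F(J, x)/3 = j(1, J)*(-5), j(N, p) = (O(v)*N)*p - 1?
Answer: 2427364/4225 ≈ 574.52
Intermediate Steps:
v = 0 (v = -⅐*0 = 0)
j(N, p) = -1 - 3*N*p (j(N, p) = (-3*N)*p - 1 = -3*N*p - 1 = -1 - 3*N*p)
F(J, x) = -15 - 45*J (F(J, x) = -3*(-1 - 3*1*J)*(-5) = -3*(-1 - 3*J)*(-5) = -3*(5 + 15*J) = -15 - 45*J)
V(I) = (3 + I)/(-10 - 45*I) (V(I) = (I + 3)/((-15 - 45*I) + 5) = (3 + I)/(-10 - 45*I))
(V(7) + 24)² = ((3 + 7)/(5*(-2 - 9*7)) + 24)² = ((⅕)*10/(-2 - 63) + 24)² = ((⅕)*10/(-65) + 24)² = ((⅕)*(-1/65)*10 + 24)² = (-2/65 + 24)² = (1558/65)² = 2427364/4225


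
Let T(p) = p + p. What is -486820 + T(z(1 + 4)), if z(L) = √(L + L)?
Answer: -486820 + 2*√10 ≈ -4.8681e+5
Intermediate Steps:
z(L) = √2*√L (z(L) = √(2*L) = √2*√L)
T(p) = 2*p
-486820 + T(z(1 + 4)) = -486820 + 2*(√2*√(1 + 4)) = -486820 + 2*(√2*√5) = -486820 + 2*√10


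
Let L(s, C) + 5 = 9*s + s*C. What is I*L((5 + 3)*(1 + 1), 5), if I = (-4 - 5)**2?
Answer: 17739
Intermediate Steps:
I = 81 (I = (-9)**2 = 81)
L(s, C) = -5 + 9*s + C*s (L(s, C) = -5 + (9*s + s*C) = -5 + (9*s + C*s) = -5 + 9*s + C*s)
I*L((5 + 3)*(1 + 1), 5) = 81*(-5 + 9*((5 + 3)*(1 + 1)) + 5*((5 + 3)*(1 + 1))) = 81*(-5 + 9*(8*2) + 5*(8*2)) = 81*(-5 + 9*16 + 5*16) = 81*(-5 + 144 + 80) = 81*219 = 17739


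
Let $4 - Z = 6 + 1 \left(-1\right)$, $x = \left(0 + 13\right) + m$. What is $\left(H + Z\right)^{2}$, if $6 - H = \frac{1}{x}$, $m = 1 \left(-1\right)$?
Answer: $\frac{3481}{144} \approx 24.174$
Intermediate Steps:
$m = -1$
$x = 12$ ($x = \left(0 + 13\right) - 1 = 13 - 1 = 12$)
$H = \frac{71}{12}$ ($H = 6 - \frac{1}{12} = \frac{71}{12} \approx 5.9167$)
$Z = -1$ ($Z = 4 - \left(6 + 1 \left(-1\right)\right) = 4 - \left(6 - 1\right) = 4 - 5 = -1$)
$\left(H + Z\right)^{2} = \left(\frac{71}{12} - 1\right)^{2} = \left(\frac{59}{12}\right)^{2} = \frac{3481}{144}$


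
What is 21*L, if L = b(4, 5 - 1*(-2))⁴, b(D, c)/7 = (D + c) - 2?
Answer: 330812181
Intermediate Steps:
b(D, c) = -14 + 7*D + 7*c (b(D, c) = 7*((D + c) - 2) = 7*(-2 + D + c) = -14 + 7*D + 7*c)
L = 15752961 (L = (-14 + 7*4 + 7*(5 - 1*(-2)))⁴ = (-14 + 28 + 7*(5 + 2))⁴ = (-14 + 28 + 7*7)⁴ = (-14 + 28 + 49)⁴ = 63⁴ = 15752961)
21*L = 21*15752961 = 330812181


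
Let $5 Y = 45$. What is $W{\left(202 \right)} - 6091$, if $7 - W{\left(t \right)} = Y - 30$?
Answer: $-6063$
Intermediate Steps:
$Y = 9$ ($Y = \frac{1}{5} \cdot 45 = 9$)
$W{\left(t \right)} = 28$ ($W{\left(t \right)} = 7 - \left(9 - 30\right) = 7 - -21 = 7 + 21 = 28$)
$W{\left(202 \right)} - 6091 = 28 - 6091 = -6063$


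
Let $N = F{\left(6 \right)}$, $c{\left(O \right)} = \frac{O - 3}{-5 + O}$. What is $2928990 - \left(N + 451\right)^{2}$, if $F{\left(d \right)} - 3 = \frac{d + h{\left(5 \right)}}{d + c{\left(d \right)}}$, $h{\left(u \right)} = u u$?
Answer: $\frac{220298501}{81} \approx 2.7197 \cdot 10^{6}$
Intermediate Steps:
$c{\left(O \right)} = \frac{-3 + O}{-5 + O}$
$h{\left(u \right)} = u^{2}$
$F{\left(d \right)} = 3 + \frac{25 + d}{d + \frac{-3 + d}{-5 + d}}$ ($F{\left(d \right)} = 3 + \frac{d + 5^{2}}{d + \frac{-3 + d}{-5 + d}} = 3 + \frac{d + 25}{d + \frac{-3 + d}{-5 + d}} = 3 + \frac{25 + d}{d + \frac{-3 + d}{-5 + d}}$)
$N = \frac{58}{9}$ ($N = \frac{2 \left(-67 + 2 \cdot 6^{2} + 4 \cdot 6\right)}{-3 + 6^{2} - 24} = \frac{2 \left(-67 + 2 \cdot 36 + 24\right)}{-3 + 36 - 24} = \frac{2 \left(-67 + 72 + 24\right)}{9} = 2 \cdot \frac{1}{9} \cdot 29 = \frac{58}{9} \approx 6.4444$)
$2928990 - \left(N + 451\right)^{2} = 2928990 - \left(\frac{58}{9} + 451\right)^{2} = 2928990 - \left(\frac{4117}{9}\right)^{2} = 2928990 - \frac{16949689}{81} = \frac{220298501}{81}$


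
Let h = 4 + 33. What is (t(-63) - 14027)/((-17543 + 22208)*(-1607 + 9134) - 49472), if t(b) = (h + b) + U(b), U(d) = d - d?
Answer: -611/1524521 ≈ -0.00040078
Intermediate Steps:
U(d) = 0
h = 37
t(b) = 37 + b (t(b) = (37 + b) + 0 = 37 + b)
(t(-63) - 14027)/((-17543 + 22208)*(-1607 + 9134) - 49472) = ((37 - 63) - 14027)/((-17543 + 22208)*(-1607 + 9134) - 49472) = (-26 - 14027)/(4665*7527 - 49472) = -14053/(35113455 - 49472) = -14053/35063983 = -14053*1/35063983 = -611/1524521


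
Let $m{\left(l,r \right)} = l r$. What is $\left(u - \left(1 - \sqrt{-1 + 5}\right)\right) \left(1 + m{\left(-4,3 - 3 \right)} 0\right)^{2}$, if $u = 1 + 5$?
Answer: $7$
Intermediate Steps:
$u = 6$
$\left(u - \left(1 - \sqrt{-1 + 5}\right)\right) \left(1 + m{\left(-4,3 - 3 \right)} 0\right)^{2} = \left(6 - \left(1 - \sqrt{-1 + 5}\right)\right) \left(1 + - 4 \left(3 - 3\right) 0\right)^{2} = \left(6 - \left(1 - \sqrt{4}\right)\right) \left(1 + - 4 \left(3 - 3\right) 0\right)^{2} = \left(6 + \left(-1 + 2\right)\right) \left(1 + \left(-4\right) 0 \cdot 0\right)^{2} = \left(6 + 1\right) \left(1 + 0 \cdot 0\right)^{2} = 7 \left(1 + 0\right)^{2} = 7 \cdot 1^{2} = 7 \cdot 1 = 7$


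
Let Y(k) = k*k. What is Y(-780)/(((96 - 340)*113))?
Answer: -152100/6893 ≈ -22.066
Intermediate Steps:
Y(k) = k²
Y(-780)/(((96 - 340)*113)) = (-780)²/(((96 - 340)*113)) = 608400/((-244*113)) = 608400/(-27572) = 608400*(-1/27572) = -152100/6893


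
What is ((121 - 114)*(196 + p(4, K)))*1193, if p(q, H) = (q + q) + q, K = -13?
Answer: 1737008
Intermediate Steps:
p(q, H) = 3*q (p(q, H) = 2*q + q = 3*q)
((121 - 114)*(196 + p(4, K)))*1193 = ((121 - 114)*(196 + 3*4))*1193 = (7*(196 + 12))*1193 = (7*208)*1193 = 1456*1193 = 1737008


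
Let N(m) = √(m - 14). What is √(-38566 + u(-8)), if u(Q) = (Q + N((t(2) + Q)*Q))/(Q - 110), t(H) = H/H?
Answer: √(-536992040 - 118*√42)/118 ≈ 196.38*I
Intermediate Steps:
t(H) = 1
N(m) = √(-14 + m)
u(Q) = (Q + √(-14 + Q*(1 + Q)))/(-110 + Q) (u(Q) = (Q + √(-14 + (1 + Q)*Q))/(Q - 110) = (Q + √(-14 + Q*(1 + Q)))/(-110 + Q))
√(-38566 + u(-8)) = √(-38566 + (-8 + √(-14 - 8*(1 - 8)))/(-110 - 8)) = √(-38566 + (-8 + √(-14 - 8*(-7)))/(-118)) = √(-38566 - (-8 + √(-14 + 56))/118) = √(-38566 - (-8 + √42)/118) = √(-38566 + (4/59 - √42/118)) = √(-2275390/59 - √42/118)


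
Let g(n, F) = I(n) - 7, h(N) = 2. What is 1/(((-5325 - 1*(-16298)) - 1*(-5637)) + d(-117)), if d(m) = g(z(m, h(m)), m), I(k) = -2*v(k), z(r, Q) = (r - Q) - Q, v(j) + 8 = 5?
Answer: 1/16609 ≈ 6.0208e-5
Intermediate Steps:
v(j) = -3 (v(j) = -8 + 5 = -3)
z(r, Q) = r - 2*Q
I(k) = 6 (I(k) = -2*(-3) = 6)
g(n, F) = -1 (g(n, F) = 6 - 7 = -1)
d(m) = -1
1/(((-5325 - 1*(-16298)) - 1*(-5637)) + d(-117)) = 1/(((-5325 - 1*(-16298)) - 1*(-5637)) - 1) = 1/(((-5325 + 16298) + 5637) - 1) = 1/((10973 + 5637) - 1) = 1/(16610 - 1) = 1/16609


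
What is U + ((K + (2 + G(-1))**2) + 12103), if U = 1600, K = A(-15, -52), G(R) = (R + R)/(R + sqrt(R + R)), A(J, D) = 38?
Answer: (-13733*I + 27498*sqrt(2))/(-I + 2*sqrt(2)) ≈ 13747.0 + 5.0283*I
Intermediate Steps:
G(R) = 2*R/(R + sqrt(2)*sqrt(R)) (G(R) = (2*R)/(R + sqrt(2*R)) = (2*R)/(R + sqrt(2)*sqrt(R)) = 2*R/(R + sqrt(2)*sqrt(R)))
K = 38
U + ((K + (2 + G(-1))**2) + 12103) = 1600 + ((38 + (2 + 2*(-1)/(-1 + sqrt(2)*sqrt(-1)))**2) + 12103) = 1600 + ((38 + (2 + 2*(-1)/(-1 + sqrt(2)*I))**2) + 12103) = 1600 + ((38 + (2 + 2*(-1)/(-1 + I*sqrt(2)))**2) + 12103) = 1600 + ((38 + (2 - 2/(-1 + I*sqrt(2)))**2) + 12103) = 1600 + (12141 + (2 - 2/(-1 + I*sqrt(2)))**2) = 13741 + (2 - 2/(-1 + I*sqrt(2)))**2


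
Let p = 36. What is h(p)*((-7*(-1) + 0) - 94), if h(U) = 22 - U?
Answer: 1218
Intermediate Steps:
h(p)*((-7*(-1) + 0) - 94) = (22 - 1*36)*((-7*(-1) + 0) - 94) = (22 - 36)*((7 + 0) - 94) = -14*(7 - 94) = -14*(-87) = 1218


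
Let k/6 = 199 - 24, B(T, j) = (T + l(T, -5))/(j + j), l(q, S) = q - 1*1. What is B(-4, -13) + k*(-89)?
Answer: -2429691/26 ≈ -93450.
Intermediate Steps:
l(q, S) = -1 + q (l(q, S) = q - 1 = -1 + q)
B(T, j) = (-1 + 2*T)/(2*j) (B(T, j) = (T + (-1 + T))/(j + j) = (-1 + 2*T)/((2*j)) = (-1 + 2*T)*(1/(2*j)) = (-1 + 2*T)/(2*j))
k = 1050 (k = 6*(199 - 24) = 6*175 = 1050)
B(-4, -13) + k*(-89) = (-½ - 4)/(-13) + 1050*(-89) = -1/13*(-9/2) - 93450 = 9/26 - 93450 = -2429691/26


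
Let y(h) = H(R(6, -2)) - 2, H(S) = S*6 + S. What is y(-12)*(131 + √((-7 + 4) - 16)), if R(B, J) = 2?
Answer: 1572 + 12*I*√19 ≈ 1572.0 + 52.307*I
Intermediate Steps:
H(S) = 7*S (H(S) = 6*S + S = 7*S)
y(h) = 12 (y(h) = 7*2 - 2 = 14 - 2 = 12)
y(-12)*(131 + √((-7 + 4) - 16)) = 12*(131 + √((-7 + 4) - 16)) = 12*(131 + √(-3 - 16)) = 12*(131 + √(-19)) = 12*(131 + I*√19) = 1572 + 12*I*√19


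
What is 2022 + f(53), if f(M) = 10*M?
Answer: 2552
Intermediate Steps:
2022 + f(53) = 2022 + 10*53 = 2022 + 530 = 2552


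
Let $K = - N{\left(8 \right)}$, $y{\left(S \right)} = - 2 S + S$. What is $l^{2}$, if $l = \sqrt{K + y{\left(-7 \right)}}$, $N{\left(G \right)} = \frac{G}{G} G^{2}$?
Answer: $-57$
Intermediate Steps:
$y{\left(S \right)} = - S$
$N{\left(G \right)} = G^{2}$ ($N{\left(G \right)} = 1 G^{2} = G^{2}$)
$K = -64$ ($K = - 8^{2} = \left(-1\right) 64 = -64$)
$l = i \sqrt{57}$ ($l = \sqrt{-64 - -7} = \sqrt{-64 + 7} = \sqrt{-57} = i \sqrt{57} \approx 7.5498 i$)
$l^{2} = \left(i \sqrt{57}\right)^{2} = -57$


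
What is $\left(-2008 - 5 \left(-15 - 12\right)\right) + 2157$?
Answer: $284$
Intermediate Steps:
$\left(-2008 - 5 \left(-15 - 12\right)\right) + 2157 = \left(-2008 - -135\right) + 2157 = \left(-2008 + 135\right) + 2157 = -1873 + 2157 = 284$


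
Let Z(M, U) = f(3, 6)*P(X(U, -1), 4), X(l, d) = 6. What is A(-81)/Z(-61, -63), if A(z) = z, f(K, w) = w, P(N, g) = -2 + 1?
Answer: 27/2 ≈ 13.500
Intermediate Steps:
P(N, g) = -1
Z(M, U) = -6 (Z(M, U) = 6*(-1) = -6)
A(-81)/Z(-61, -63) = -81/(-6) = -81*(-⅙) = 27/2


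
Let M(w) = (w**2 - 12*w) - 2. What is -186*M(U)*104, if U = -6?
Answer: -2050464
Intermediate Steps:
M(w) = -2 + w**2 - 12*w
-186*M(U)*104 = -186*(-2 + (-6)**2 - 12*(-6))*104 = -186*(-2 + 36 + 72)*104 = -186*106*104 = -19716*104 = -2050464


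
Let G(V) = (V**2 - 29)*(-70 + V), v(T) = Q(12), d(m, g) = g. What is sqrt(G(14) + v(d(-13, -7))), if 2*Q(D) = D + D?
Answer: 2*I*sqrt(2335) ≈ 96.644*I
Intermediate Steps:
Q(D) = D (Q(D) = (D + D)/2 = (2*D)/2 = D)
v(T) = 12
G(V) = (-70 + V)*(-29 + V**2) (G(V) = (-29 + V**2)*(-70 + V) = (-70 + V)*(-29 + V**2))
sqrt(G(14) + v(d(-13, -7))) = sqrt((2030 + 14**3 - 70*14**2 - 29*14) + 12) = sqrt((2030 + 2744 - 70*196 - 406) + 12) = sqrt((2030 + 2744 - 13720 - 406) + 12) = sqrt(-9352 + 12) = sqrt(-9340) = 2*I*sqrt(2335)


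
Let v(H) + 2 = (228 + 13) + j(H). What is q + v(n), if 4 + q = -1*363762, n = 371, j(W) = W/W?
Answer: -363526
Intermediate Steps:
j(W) = 1
v(H) = 240 (v(H) = -2 + ((228 + 13) + 1) = -2 + (241 + 1) = -2 + 242 = 240)
q = -363766 (q = -4 - 1*363762 = -4 - 363762 = -363766)
q + v(n) = -363766 + 240 = -363526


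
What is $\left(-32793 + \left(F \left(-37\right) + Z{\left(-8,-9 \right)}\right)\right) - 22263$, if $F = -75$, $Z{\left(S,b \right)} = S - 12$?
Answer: $-52301$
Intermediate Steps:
$Z{\left(S,b \right)} = -12 + S$ ($Z{\left(S,b \right)} = S - 12 = -12 + S$)
$\left(-32793 + \left(F \left(-37\right) + Z{\left(-8,-9 \right)}\right)\right) - 22263 = \left(-32793 - -2755\right) - 22263 = \left(-32793 + \left(2775 - 20\right)\right) - 22263 = \left(-32793 + 2755\right) - 22263 = -30038 - 22263 = -52301$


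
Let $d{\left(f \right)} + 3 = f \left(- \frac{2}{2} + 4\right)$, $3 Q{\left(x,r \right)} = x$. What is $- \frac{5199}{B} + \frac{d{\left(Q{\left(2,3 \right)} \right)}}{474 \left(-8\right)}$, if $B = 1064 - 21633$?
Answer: $\frac{19735177}{77997648} \approx 0.25302$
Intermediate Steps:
$Q{\left(x,r \right)} = \frac{x}{3}$
$B = -20569$ ($B = 1064 - 21633 = -20569$)
$d{\left(f \right)} = -3 + 3 f$ ($d{\left(f \right)} = -3 + f \left(- \frac{2}{2} + 4\right) = -3 + f \left(\left(-2\right) \frac{1}{2} + 4\right) = -3 + f \left(-1 + 4\right) = -3 + f 3 = -3 + 3 f$)
$- \frac{5199}{B} + \frac{d{\left(Q{\left(2,3 \right)} \right)}}{474 \left(-8\right)} = - \frac{5199}{-20569} + \frac{-3 + 3 \cdot \frac{1}{3} \cdot 2}{474 \left(-8\right)} = \left(-5199\right) \left(- \frac{1}{20569}\right) + \frac{-3 + 3 \cdot \frac{2}{3}}{-3792} = \frac{5199}{20569} + \left(-3 + 2\right) \left(- \frac{1}{3792}\right) = \frac{5199}{20569} - - \frac{1}{3792} = \frac{5199}{20569} + \frac{1}{3792} = \frac{19735177}{77997648}$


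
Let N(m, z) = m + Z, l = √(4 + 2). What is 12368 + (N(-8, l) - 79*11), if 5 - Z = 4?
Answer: 11492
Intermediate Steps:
Z = 1 (Z = 5 - 1*4 = 5 - 4 = 1)
l = √6 ≈ 2.4495
N(m, z) = 1 + m (N(m, z) = m + 1 = 1 + m)
12368 + (N(-8, l) - 79*11) = 12368 + ((1 - 8) - 79*11) = 12368 + (-7 - 869) = 12368 - 876 = 11492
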